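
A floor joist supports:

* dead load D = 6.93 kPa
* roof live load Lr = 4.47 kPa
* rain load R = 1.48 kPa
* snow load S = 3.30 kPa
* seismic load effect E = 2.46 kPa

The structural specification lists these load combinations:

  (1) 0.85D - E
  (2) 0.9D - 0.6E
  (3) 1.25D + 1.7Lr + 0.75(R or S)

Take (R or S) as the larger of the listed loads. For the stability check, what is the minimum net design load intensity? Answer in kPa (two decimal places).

(R or S) → S = 3.30 kPa.
(1) 0.85(6.93) - 1.0(2.46) = 3.43
(2) 0.9(6.93) - 0.6(2.46) = 4.76
(3) 1.25(6.93) + 1.7(4.47) + 0.75(3.30) = 18.74
Combination 1 gives the minimum: 3.43 kPa.

3.43 kPa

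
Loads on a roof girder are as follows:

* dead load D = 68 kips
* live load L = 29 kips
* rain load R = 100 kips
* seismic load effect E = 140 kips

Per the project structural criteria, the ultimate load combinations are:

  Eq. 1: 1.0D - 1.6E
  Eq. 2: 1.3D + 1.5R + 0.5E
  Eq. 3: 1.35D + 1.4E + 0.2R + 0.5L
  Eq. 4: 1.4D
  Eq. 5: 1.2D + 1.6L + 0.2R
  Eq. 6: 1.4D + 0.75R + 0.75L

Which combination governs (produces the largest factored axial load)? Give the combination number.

Combination 3

Eq. 1: 1.0(68) - 1.6(140) = 68.00 - 224.00 = -156.00
Eq. 2: 1.3(68) + 1.5(100) + 0.5(140) = 88.40 + 150.00 + 70.00 = 308.40
Eq. 3: 1.35(68) + 1.4(140) + 0.2(100) + 0.5(29) = 91.80 + 196.00 + 20.00 + 14.50 = 322.30
Eq. 4: 1.4(68) = 95.20
Eq. 5: 1.2(68) + 1.6(29) + 0.2(100) = 81.60 + 46.40 + 20.00 = 148.00
Eq. 6: 1.4(68) + 0.75(100) + 0.75(29) = 95.20 + 75.00 + 21.75 = 191.95
The largest value is 322.30 kips from combination 3.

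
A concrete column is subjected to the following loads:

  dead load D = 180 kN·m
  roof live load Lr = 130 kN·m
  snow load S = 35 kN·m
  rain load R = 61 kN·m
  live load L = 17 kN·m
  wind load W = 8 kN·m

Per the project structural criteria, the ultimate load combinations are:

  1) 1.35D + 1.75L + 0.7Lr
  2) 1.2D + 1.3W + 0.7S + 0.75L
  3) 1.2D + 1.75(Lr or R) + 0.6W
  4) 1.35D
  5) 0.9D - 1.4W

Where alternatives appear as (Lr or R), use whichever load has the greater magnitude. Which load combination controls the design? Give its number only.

Combination 3

(Lr or R) → Lr = 130 kN·m.
1) 1.35(180) + 1.75(17) + 0.7(130) = 363.8
2) 1.2(180) + 1.3(8) + 0.7(35) + 0.75(17) = 263.7
3) 1.2(180) + 1.75(130) + 0.6(8) = 448.3
4) 1.35(180) = 243.0
5) 0.9(180) - 1.4(8) = 150.8
The largest value is 448.3 kN·m from combination 3.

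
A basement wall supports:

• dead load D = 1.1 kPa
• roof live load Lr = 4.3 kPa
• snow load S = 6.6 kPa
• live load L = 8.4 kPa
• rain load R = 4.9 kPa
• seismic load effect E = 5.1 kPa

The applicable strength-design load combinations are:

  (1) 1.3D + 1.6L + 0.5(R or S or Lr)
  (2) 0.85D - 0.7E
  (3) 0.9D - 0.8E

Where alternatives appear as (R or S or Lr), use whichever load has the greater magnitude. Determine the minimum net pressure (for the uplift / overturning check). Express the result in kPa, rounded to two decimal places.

-3.09 kPa

(R or S or Lr) → S = 6.6 kPa.
(1) 1.3(1.1) + 1.6(8.4) + 0.5(6.6) = 1.43 + 13.44 + 3.30 = 18.17
(2) 0.85(1.1) - 0.7(5.1) = -2.64
(3) 0.9(1.1) - 0.8(5.1) = 0.99 - 4.08 = -3.09
Combination 3 gives the minimum: -3.09 kPa.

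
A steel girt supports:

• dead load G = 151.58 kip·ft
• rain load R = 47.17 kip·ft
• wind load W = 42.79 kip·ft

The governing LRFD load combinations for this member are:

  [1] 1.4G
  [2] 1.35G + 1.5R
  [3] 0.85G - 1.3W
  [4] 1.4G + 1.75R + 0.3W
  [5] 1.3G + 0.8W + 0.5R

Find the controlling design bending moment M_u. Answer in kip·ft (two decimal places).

307.60 kip·ft

[1] 1.4(151.58) = 212.21
[2] 1.35(151.58) + 1.5(47.17) = 204.63 + 70.76 = 275.39
[3] 0.85(151.58) - 1.3(42.79) = 73.22
[4] 1.4(151.58) + 1.75(47.17) + 0.3(42.79) = 212.21 + 82.55 + 12.84 = 307.60
[5] 1.3(151.58) + 0.8(42.79) + 0.5(47.17) = 197.05 + 34.23 + 23.59 = 254.87
Combination 4 governs: M_u = 307.60 kip·ft.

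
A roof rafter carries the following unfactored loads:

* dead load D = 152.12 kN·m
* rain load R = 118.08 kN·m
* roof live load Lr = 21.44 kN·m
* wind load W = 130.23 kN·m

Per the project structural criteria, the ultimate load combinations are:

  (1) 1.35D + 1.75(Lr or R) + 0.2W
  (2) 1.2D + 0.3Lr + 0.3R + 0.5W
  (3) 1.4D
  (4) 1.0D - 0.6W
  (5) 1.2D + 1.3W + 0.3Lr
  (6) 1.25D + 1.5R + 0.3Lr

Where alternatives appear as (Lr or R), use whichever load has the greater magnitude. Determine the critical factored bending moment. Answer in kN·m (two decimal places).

438.05 kN·m

(Lr or R) → R = 118.08 kN·m.
(1) 1.35(152.12) + 1.75(118.08) + 0.2(130.23) = 205.36 + 206.64 + 26.05 = 438.05
(2) 1.2(152.12) + 0.3(21.44) + 0.3(118.08) + 0.5(130.23) = 289.52
(3) 1.4(152.12) = 212.97
(4) 1.0(152.12) - 0.6(130.23) = 152.12 - 78.14 = 73.98
(5) 1.2(152.12) + 1.3(130.23) + 0.3(21.44) = 358.28
(6) 1.25(152.12) + 1.5(118.08) + 0.3(21.44) = 190.15 + 177.12 + 6.43 = 373.70
Maximum is from combination 1.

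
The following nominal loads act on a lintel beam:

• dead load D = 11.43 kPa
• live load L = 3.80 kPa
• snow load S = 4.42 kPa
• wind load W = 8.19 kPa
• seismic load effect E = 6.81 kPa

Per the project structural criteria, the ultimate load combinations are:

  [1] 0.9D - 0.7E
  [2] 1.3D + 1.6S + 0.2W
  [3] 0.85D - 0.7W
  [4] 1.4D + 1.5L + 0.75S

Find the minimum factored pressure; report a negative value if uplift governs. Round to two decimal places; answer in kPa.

3.98 kPa

[1] 0.9(11.43) - 0.7(6.81) = 10.29 - 4.77 = 5.52
[2] 1.3(11.43) + 1.6(4.42) + 0.2(8.19) = 14.86 + 7.07 + 1.64 = 23.57
[3] 0.85(11.43) - 0.7(8.19) = 3.98
[4] 1.4(11.43) + 1.5(3.80) + 0.75(4.42) = 16.00 + 5.70 + 3.32 = 25.02
Combination 3 gives the minimum: 3.98 kPa.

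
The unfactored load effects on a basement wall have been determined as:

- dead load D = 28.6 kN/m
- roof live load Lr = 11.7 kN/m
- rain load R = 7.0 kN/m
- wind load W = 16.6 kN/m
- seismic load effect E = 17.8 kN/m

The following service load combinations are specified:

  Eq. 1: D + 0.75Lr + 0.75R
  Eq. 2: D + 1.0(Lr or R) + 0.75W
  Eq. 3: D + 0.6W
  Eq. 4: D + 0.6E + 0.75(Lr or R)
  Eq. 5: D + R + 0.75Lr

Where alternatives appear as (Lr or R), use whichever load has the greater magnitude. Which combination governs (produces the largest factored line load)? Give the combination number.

(Lr or R) → Lr = 11.7 kN/m.
Eq. 1: 1.0(28.6) + 0.75(11.7) + 0.75(7.0) = 42.6
Eq. 2: 1.0(28.6) + 1.0(11.7) + 0.75(16.6) = 28.6 + 11.7 + 12.5 = 52.8
Eq. 3: 1.0(28.6) + 0.6(16.6) = 28.6 + 10.0 = 38.6
Eq. 4: 1.0(28.6) + 0.6(17.8) + 0.75(11.7) = 28.6 + 10.7 + 8.8 = 48.1
Eq. 5: 1.0(28.6) + 1.0(7.0) + 0.75(11.7) = 28.6 + 7.0 + 8.8 = 44.4
The largest value is 52.8 kN/m from combination 2.

Combination 2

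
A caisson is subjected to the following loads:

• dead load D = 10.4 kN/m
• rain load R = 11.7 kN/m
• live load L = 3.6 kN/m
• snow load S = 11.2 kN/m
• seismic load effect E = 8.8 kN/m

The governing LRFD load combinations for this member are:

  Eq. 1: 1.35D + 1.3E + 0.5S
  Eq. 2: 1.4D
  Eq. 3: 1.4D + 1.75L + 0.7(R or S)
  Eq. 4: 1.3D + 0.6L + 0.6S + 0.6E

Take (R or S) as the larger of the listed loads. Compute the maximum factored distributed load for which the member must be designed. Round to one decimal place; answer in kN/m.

31.1 kN/m

(R or S) → R = 11.7 kN/m.
Eq. 1: 1.35(10.4) + 1.3(8.8) + 0.5(11.2) = 31.1
Eq. 2: 1.4(10.4) = 14.6
Eq. 3: 1.4(10.4) + 1.75(3.6) + 0.7(11.7) = 29.1
Eq. 4: 1.3(10.4) + 0.6(3.6) + 0.6(11.2) + 0.6(8.8) = 27.7
Maximum is from combination 1.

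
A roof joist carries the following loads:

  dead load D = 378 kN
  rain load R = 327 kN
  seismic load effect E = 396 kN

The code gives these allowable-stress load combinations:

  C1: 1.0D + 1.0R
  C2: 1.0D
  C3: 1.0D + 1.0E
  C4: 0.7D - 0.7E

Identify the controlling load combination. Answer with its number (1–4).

Combination 3

C1: 1.0(378) + 1.0(327) = 705.0
C2: 1.0(378) = 378.0
C3: 1.0(378) + 1.0(396) = 774.0
C4: 0.7(378) - 0.7(396) = -12.6
The largest value is 774.0 kN from combination 3.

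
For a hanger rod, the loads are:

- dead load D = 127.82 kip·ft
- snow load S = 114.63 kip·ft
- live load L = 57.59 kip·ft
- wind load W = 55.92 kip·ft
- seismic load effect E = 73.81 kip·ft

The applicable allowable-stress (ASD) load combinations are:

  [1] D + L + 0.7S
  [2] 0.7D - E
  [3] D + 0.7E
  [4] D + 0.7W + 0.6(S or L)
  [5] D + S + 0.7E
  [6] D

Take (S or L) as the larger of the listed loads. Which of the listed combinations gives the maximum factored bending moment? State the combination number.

(S or L) → S = 114.63 kip·ft.
[1] 1.0(127.82) + 1.0(57.59) + 0.7(114.63) = 127.82 + 57.59 + 80.24 = 265.65
[2] 0.7(127.82) - 1.0(73.81) = 89.47 - 73.81 = 15.66
[3] 1.0(127.82) + 0.7(73.81) = 127.82 + 51.67 = 179.49
[4] 1.0(127.82) + 0.7(55.92) + 0.6(114.63) = 127.82 + 39.14 + 68.78 = 235.74
[5] 1.0(127.82) + 1.0(114.63) + 0.7(73.81) = 127.82 + 114.63 + 51.67 = 294.12
[6] 1.0(127.82) = 127.82
The largest value is 294.12 kip·ft from combination 5.

Combination 5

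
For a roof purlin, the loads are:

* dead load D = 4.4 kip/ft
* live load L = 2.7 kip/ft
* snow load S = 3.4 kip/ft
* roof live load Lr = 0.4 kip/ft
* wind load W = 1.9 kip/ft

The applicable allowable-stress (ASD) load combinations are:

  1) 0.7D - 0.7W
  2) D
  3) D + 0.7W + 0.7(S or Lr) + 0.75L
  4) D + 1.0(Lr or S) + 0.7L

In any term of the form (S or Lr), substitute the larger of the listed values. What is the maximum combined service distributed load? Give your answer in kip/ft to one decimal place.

10.1 kip/ft

(S or Lr) → S = 3.4 kip/ft; (Lr or S) → S = 3.4 kip/ft.
1) 0.7(4.4) - 0.7(1.9) = 1.8
2) 1.0(4.4) = 4.4
3) 1.0(4.4) + 0.7(1.9) + 0.7(3.4) + 0.75(2.7) = 10.1
4) 1.0(4.4) + 1.0(3.4) + 0.7(2.7) = 9.7
Maximum is from combination 3.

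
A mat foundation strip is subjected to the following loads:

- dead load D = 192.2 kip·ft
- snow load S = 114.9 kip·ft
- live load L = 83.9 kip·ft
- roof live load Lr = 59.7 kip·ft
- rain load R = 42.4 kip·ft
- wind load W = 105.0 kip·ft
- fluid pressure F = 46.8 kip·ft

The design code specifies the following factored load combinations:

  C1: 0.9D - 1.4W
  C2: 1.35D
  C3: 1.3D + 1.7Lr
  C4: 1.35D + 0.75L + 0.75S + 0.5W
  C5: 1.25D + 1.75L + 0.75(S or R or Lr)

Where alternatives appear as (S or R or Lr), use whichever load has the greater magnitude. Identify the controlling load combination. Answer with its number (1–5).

Combination 5

(S or R or Lr) → S = 114.9 kip·ft.
C1: 0.9(192.2) - 1.4(105.0) = 173.0 - 147.0 = 26.0
C2: 1.35(192.2) = 259.5
C3: 1.3(192.2) + 1.7(59.7) = 249.9 + 101.5 = 351.4
C4: 1.35(192.2) + 0.75(83.9) + 0.75(114.9) + 0.5(105.0) = 259.5 + 62.9 + 86.2 + 52.5 = 461.1
C5: 1.25(192.2) + 1.75(83.9) + 0.75(114.9) = 240.3 + 146.8 + 86.2 = 473.3
The largest value is 473.3 kip·ft from combination 5.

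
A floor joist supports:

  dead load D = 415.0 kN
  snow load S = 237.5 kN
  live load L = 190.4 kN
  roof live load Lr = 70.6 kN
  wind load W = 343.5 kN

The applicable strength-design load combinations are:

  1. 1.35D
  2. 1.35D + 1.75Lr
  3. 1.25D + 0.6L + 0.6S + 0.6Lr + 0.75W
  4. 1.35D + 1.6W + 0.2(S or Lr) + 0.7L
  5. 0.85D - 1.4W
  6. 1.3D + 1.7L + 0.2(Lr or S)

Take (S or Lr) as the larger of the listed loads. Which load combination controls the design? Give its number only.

(S or Lr) → S = 237.5 kN; (Lr or S) → S = 237.5 kN.
1. 1.35(415.0) = 560.3
2. 1.35(415.0) + 1.75(70.6) = 683.8
3. 1.25(415.0) + 0.6(190.4) + 0.6(237.5) + 0.6(70.6) + 0.75(343.5) = 518.8 + 114.2 + 142.5 + 42.4 + 257.6 = 1075.5
4. 1.35(415.0) + 1.6(343.5) + 0.2(237.5) + 0.7(190.4) = 1290.6
5. 0.85(415.0) - 1.4(343.5) = -128.2
6. 1.3(415.0) + 1.7(190.4) + 0.2(237.5) = 539.5 + 323.7 + 47.5 = 910.7
The largest value is 1290.6 kN from combination 4.

Combination 4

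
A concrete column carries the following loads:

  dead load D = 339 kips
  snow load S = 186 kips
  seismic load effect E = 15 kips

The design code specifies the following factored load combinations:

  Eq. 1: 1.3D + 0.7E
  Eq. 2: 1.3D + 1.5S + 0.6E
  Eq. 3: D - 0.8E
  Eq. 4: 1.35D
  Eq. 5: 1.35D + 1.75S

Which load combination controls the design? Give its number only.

Eq. 1: 1.3(339) + 0.7(15) = 451.20
Eq. 2: 1.3(339) + 1.5(186) + 0.6(15) = 728.70
Eq. 3: 1.0(339) - 0.8(15) = 327.00
Eq. 4: 1.35(339) = 457.65
Eq. 5: 1.35(339) + 1.75(186) = 783.15
The largest value is 783.15 kips from combination 5.

Combination 5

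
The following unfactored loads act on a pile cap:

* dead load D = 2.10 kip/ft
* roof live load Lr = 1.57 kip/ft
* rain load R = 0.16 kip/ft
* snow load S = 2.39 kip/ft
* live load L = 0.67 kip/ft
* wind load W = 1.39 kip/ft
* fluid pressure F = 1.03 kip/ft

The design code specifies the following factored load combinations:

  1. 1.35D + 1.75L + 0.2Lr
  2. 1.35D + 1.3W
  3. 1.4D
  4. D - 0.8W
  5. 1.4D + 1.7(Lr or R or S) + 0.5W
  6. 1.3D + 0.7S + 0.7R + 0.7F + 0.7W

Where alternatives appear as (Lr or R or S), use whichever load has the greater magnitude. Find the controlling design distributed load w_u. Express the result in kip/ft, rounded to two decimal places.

7.70 kip/ft

(Lr or R or S) → S = 2.39 kip/ft.
1. 1.35(2.10) + 1.75(0.67) + 0.2(1.57) = 2.84 + 1.17 + 0.31 = 4.32
2. 1.35(2.10) + 1.3(1.39) = 4.64
3. 1.4(2.10) = 2.94
4. 1.0(2.10) - 0.8(1.39) = 2.10 - 1.11 = 0.99
5. 1.4(2.10) + 1.7(2.39) + 0.5(1.39) = 2.94 + 4.06 + 0.70 = 7.70
6. 1.3(2.10) + 0.7(2.39) + 0.7(0.16) + 0.7(1.03) + 0.7(1.39) = 6.21
Maximum is from combination 5.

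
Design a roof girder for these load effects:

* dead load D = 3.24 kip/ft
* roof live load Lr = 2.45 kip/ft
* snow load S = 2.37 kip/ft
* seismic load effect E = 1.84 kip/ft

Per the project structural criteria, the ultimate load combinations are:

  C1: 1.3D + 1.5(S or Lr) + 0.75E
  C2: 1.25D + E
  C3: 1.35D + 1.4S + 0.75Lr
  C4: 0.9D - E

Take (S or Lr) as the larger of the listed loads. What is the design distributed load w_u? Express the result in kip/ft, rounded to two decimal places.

(S or Lr) → Lr = 2.45 kip/ft.
C1: 1.3(3.24) + 1.5(2.45) + 0.75(1.84) = 4.21 + 3.68 + 1.38 = 9.27
C2: 1.25(3.24) + 1.0(1.84) = 4.05 + 1.84 = 5.89
C3: 1.35(3.24) + 1.4(2.37) + 0.75(2.45) = 4.37 + 3.32 + 1.84 = 9.53
C4: 0.9(3.24) - 1.0(1.84) = 2.92 - 1.84 = 1.08
Combination 3 governs: w_u = 9.53 kip/ft.

9.53 kip/ft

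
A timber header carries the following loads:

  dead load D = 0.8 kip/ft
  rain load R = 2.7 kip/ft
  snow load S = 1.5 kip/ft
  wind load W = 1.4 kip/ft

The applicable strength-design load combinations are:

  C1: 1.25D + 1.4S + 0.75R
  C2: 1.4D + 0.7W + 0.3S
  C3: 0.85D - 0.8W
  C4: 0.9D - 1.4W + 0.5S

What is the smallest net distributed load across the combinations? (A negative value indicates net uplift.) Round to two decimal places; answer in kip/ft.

-0.49 kip/ft

C1: 1.25(0.8) + 1.4(1.5) + 0.75(2.7) = 1.00 + 2.10 + 2.03 = 5.13
C2: 1.4(0.8) + 0.7(1.4) + 0.3(1.5) = 1.12 + 0.98 + 0.45 = 2.55
C3: 0.85(0.8) - 0.8(1.4) = 0.68 - 1.12 = -0.44
C4: 0.9(0.8) - 1.4(1.4) + 0.5(1.5) = 0.72 - 1.96 + 0.75 = -0.49
Combination 4 gives the minimum: -0.49 kip/ft.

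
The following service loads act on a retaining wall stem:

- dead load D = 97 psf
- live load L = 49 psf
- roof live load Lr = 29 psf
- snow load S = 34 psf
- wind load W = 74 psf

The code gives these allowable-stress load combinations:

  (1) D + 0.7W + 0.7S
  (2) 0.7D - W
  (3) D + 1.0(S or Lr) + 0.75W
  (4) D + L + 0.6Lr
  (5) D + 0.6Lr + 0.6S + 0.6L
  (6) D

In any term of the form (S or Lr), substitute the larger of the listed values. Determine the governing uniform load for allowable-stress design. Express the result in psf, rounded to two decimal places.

(S or Lr) → S = 34 psf.
(1) 1.0(97) + 0.7(74) + 0.7(34) = 97.00 + 51.80 + 23.80 = 172.60
(2) 0.7(97) - 1.0(74) = 67.90 - 74.00 = -6.10
(3) 1.0(97) + 1.0(34) + 0.75(74) = 97.00 + 34.00 + 55.50 = 186.50
(4) 1.0(97) + 1.0(49) + 0.6(29) = 97.00 + 49.00 + 17.40 = 163.40
(5) 1.0(97) + 0.6(29) + 0.6(34) + 0.6(49) = 97.00 + 17.40 + 20.40 + 29.40 = 164.20
(6) 1.0(97) = 97.00
Combination 3 governs: q = 186.50 psf.

186.50 psf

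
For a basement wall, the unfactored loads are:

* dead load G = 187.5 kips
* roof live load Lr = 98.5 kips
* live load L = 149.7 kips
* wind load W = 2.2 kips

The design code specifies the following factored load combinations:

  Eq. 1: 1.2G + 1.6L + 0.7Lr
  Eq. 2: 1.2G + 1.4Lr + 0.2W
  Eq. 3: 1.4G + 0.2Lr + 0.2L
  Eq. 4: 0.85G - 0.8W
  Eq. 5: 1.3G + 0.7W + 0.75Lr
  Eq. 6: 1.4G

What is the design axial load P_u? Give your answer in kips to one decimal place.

Eq. 1: 1.2(187.5) + 1.6(149.7) + 0.7(98.5) = 533.5
Eq. 2: 1.2(187.5) + 1.4(98.5) + 0.2(2.2) = 363.3
Eq. 3: 1.4(187.5) + 0.2(98.5) + 0.2(149.7) = 312.1
Eq. 4: 0.85(187.5) - 0.8(2.2) = 157.6
Eq. 5: 1.3(187.5) + 0.7(2.2) + 0.75(98.5) = 319.2
Eq. 6: 1.4(187.5) = 262.5
Combination 1 governs: P_u = 533.5 kips.

533.5 kips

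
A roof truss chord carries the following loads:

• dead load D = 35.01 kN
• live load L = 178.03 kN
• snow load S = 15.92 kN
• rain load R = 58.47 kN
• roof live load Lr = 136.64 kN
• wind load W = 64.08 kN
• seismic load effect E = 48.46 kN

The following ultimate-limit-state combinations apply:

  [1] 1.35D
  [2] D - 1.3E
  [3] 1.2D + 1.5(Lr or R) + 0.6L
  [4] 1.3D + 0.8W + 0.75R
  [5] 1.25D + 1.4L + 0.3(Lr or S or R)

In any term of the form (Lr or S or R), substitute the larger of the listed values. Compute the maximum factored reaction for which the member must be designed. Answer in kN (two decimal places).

353.79 kN

(Lr or R) → Lr = 136.64 kN; (Lr or S or R) → Lr = 136.64 kN.
[1] 1.35(35.01) = 47.26
[2] 1.0(35.01) - 1.3(48.46) = 35.01 - 63.00 = -27.99
[3] 1.2(35.01) + 1.5(136.64) + 0.6(178.03) = 42.01 + 204.96 + 106.82 = 353.79
[4] 1.3(35.01) + 0.8(64.08) + 0.75(58.47) = 140.63
[5] 1.25(35.01) + 1.4(178.03) + 0.3(136.64) = 334.00
Combination 3 governs: V_u = 353.79 kN.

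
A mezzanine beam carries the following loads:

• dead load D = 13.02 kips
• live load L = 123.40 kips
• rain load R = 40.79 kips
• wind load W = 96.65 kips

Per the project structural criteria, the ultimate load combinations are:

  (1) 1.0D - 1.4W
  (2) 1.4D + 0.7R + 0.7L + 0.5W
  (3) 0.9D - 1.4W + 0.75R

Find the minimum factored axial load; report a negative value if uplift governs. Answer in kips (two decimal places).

-122.29 kips

(1) 1.0(13.02) - 1.4(96.65) = 13.02 - 135.31 = -122.29
(2) 1.4(13.02) + 0.7(40.79) + 0.7(123.40) + 0.5(96.65) = 18.23 + 28.55 + 86.38 + 48.33 = 181.49
(3) 0.9(13.02) - 1.4(96.65) + 0.75(40.79) = 11.72 - 135.31 + 30.59 = -93.00
Combination 1 gives the minimum: -122.29 kips.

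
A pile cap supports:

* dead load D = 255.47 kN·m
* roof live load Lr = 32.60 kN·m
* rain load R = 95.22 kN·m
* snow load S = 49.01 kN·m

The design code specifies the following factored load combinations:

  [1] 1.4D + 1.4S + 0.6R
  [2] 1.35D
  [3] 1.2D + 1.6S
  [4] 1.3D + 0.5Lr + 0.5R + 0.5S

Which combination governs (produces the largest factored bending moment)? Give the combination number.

Combination 1

[1] 1.4(255.47) + 1.4(49.01) + 0.6(95.22) = 357.66 + 68.61 + 57.13 = 483.40
[2] 1.35(255.47) = 344.88
[3] 1.2(255.47) + 1.6(49.01) = 306.56 + 78.42 = 384.98
[4] 1.3(255.47) + 0.5(32.60) + 0.5(95.22) + 0.5(49.01) = 332.11 + 16.30 + 47.61 + 24.51 = 420.53
The largest value is 483.40 kN·m from combination 1.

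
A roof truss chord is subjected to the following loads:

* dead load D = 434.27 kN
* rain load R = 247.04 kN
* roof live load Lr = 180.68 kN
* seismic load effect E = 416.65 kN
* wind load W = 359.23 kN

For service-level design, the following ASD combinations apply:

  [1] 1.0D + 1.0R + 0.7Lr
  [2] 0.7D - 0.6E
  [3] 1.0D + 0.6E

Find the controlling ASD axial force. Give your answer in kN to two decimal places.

807.79 kN

[1] 1.0(434.27) + 1.0(247.04) + 0.7(180.68) = 434.27 + 247.04 + 126.48 = 807.79
[2] 0.7(434.27) - 0.6(416.65) = 303.99 - 249.99 = 54.00
[3] 1.0(434.27) + 0.6(416.65) = 434.27 + 249.99 = 684.26
The controlling combination is 1, giving 807.79 kN.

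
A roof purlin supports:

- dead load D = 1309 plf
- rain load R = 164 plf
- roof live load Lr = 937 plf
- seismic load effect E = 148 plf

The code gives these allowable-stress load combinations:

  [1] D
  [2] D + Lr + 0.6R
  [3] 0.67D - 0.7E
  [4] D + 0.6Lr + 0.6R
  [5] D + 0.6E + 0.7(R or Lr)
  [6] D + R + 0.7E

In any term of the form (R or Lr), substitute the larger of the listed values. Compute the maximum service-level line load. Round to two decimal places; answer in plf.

(R or Lr) → Lr = 937 plf.
[1] 1.0(1309) = 1309.00
[2] 1.0(1309) + 1.0(937) + 0.6(164) = 1309.00 + 937.00 + 98.40 = 2344.40
[3] 0.67(1309) - 0.7(148) = 877.03 - 103.60 = 773.43
[4] 1.0(1309) + 0.6(937) + 0.6(164) = 1309.00 + 562.20 + 98.40 = 1969.60
[5] 1.0(1309) + 0.6(148) + 0.7(937) = 1309.00 + 88.80 + 655.90 = 2053.70
[6] 1.0(1309) + 1.0(164) + 0.7(148) = 1309.00 + 164.00 + 103.60 = 1576.60
The controlling combination is 2, giving 2344.40 plf.

2344.40 plf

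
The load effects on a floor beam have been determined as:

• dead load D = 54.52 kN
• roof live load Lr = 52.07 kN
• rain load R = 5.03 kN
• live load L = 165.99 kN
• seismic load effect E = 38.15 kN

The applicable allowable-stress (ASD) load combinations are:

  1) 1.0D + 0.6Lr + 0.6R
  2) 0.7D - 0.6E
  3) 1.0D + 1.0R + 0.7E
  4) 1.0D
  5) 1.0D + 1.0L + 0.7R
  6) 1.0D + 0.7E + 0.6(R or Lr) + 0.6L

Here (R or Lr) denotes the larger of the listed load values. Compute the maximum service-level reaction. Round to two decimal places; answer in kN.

224.03 kN

(R or Lr) → Lr = 52.07 kN.
1) 1.0(54.52) + 0.6(52.07) + 0.6(5.03) = 54.52 + 31.24 + 3.02 = 88.78
2) 0.7(54.52) - 0.6(38.15) = 38.16 - 22.89 = 15.27
3) 1.0(54.52) + 1.0(5.03) + 0.7(38.15) = 54.52 + 5.03 + 26.71 = 86.26
4) 1.0(54.52) = 54.52
5) 1.0(54.52) + 1.0(165.99) + 0.7(5.03) = 54.52 + 165.99 + 3.52 = 224.03
6) 1.0(54.52) + 0.7(38.15) + 0.6(52.07) + 0.6(165.99) = 54.52 + 26.71 + 31.24 + 99.59 = 212.06
Combination 5 governs: V = 224.03 kN.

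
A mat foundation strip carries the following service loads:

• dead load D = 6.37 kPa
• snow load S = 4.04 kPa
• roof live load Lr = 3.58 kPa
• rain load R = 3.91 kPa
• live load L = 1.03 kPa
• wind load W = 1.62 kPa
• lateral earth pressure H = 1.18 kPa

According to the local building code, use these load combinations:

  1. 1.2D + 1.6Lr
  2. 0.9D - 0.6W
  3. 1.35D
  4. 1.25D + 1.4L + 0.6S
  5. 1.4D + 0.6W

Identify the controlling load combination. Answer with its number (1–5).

1. 1.2(6.37) + 1.6(3.58) = 7.64 + 5.73 = 13.37
2. 0.9(6.37) - 0.6(1.62) = 5.73 - 0.97 = 4.76
3. 1.35(6.37) = 8.60
4. 1.25(6.37) + 1.4(1.03) + 0.6(4.04) = 11.83
5. 1.4(6.37) + 0.6(1.62) = 8.92 + 0.97 = 9.89
The largest value is 13.37 kPa from combination 1.

Combination 1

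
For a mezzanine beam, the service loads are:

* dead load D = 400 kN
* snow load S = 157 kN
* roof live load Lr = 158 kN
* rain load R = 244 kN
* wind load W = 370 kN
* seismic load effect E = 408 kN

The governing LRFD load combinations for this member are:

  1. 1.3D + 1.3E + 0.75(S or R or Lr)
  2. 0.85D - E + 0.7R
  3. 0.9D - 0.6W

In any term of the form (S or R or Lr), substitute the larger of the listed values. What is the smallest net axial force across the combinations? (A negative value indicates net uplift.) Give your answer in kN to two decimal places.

(S or R or Lr) → R = 244 kN.
1. 1.3(400) + 1.3(408) + 0.75(244) = 520.00 + 530.40 + 183.00 = 1233.40
2. 0.85(400) - 1.0(408) + 0.7(244) = 340.00 - 408.00 + 170.80 = 102.80
3. 0.9(400) - 0.6(370) = 360.00 - 222.00 = 138.00
Combination 2 gives the minimum: 102.80 kN.

102.80 kN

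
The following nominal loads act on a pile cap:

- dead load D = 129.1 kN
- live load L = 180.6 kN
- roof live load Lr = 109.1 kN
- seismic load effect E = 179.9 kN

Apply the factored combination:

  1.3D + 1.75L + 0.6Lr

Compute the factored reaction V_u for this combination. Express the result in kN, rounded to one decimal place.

549.3 kN

1.3(129.1) + 1.75(180.6) + 0.6(109.1) = 549.3
V_u = 549.3 kN.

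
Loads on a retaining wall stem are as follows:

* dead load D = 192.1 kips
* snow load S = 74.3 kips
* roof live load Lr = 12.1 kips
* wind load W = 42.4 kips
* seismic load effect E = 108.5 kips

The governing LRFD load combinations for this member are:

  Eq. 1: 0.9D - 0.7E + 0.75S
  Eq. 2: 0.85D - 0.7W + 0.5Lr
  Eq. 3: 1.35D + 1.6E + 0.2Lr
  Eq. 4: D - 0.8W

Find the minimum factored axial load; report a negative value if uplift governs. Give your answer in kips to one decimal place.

Eq. 1: 0.9(192.1) - 0.7(108.5) + 0.75(74.3) = 152.7
Eq. 2: 0.85(192.1) - 0.7(42.4) + 0.5(12.1) = 139.7
Eq. 3: 1.35(192.1) + 1.6(108.5) + 0.2(12.1) = 435.4
Eq. 4: 1.0(192.1) - 0.8(42.4) = 158.2
Combination 2 gives the minimum: 139.7 kips.

139.7 kips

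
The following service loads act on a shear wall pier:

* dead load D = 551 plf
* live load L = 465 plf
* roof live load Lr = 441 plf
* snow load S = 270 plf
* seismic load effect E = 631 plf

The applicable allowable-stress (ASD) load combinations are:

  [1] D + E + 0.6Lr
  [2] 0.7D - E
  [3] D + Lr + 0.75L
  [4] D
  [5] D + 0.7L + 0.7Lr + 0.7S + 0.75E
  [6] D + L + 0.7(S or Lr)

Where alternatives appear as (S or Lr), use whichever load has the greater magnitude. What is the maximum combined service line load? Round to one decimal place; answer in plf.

1847.5 plf

(S or Lr) → Lr = 441 plf.
[1] 1.0(551) + 1.0(631) + 0.6(441) = 1446.6
[2] 0.7(551) - 1.0(631) = -245.3
[3] 1.0(551) + 1.0(441) + 0.75(465) = 1340.8
[4] 1.0(551) = 551.0
[5] 1.0(551) + 0.7(465) + 0.7(441) + 0.7(270) + 0.75(631) = 1847.5
[6] 1.0(551) + 1.0(465) + 0.7(441) = 1324.7
The controlling combination is 5, giving 1847.5 plf.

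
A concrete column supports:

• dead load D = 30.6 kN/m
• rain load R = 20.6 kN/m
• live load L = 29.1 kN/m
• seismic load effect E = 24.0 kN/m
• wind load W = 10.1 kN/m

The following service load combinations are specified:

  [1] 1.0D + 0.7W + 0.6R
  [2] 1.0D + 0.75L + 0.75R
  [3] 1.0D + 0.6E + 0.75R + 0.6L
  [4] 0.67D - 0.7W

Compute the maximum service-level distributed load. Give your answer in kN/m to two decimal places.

77.91 kN/m

[1] 1.0(30.6) + 0.7(10.1) + 0.6(20.6) = 50.03
[2] 1.0(30.6) + 0.75(29.1) + 0.75(20.6) = 67.88
[3] 1.0(30.6) + 0.6(24.0) + 0.75(20.6) + 0.6(29.1) = 77.91
[4] 0.67(30.6) - 0.7(10.1) = 13.43
The controlling combination is 3, giving 77.91 kN/m.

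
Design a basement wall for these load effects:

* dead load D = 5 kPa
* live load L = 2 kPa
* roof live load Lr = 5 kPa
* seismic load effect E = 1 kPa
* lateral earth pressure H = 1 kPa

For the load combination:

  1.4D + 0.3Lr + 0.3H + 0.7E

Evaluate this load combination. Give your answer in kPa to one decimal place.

9.5 kPa

1.4(5) + 0.3(5) + 0.3(1) + 0.7(1) = 7.0 + 1.5 + 0.3 + 0.7 = 9.5
q_u = 9.5 kPa.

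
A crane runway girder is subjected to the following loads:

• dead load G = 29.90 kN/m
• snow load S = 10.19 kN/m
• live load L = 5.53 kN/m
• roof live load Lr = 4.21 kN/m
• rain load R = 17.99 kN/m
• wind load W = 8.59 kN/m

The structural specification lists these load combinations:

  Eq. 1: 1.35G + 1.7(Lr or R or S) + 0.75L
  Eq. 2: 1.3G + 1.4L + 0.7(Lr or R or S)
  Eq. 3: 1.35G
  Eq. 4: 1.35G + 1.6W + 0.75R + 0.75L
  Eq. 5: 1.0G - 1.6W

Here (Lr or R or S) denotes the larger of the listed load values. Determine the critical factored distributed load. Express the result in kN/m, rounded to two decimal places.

(Lr or R or S) → R = 17.99 kN/m.
Eq. 1: 1.35(29.90) + 1.7(17.99) + 0.75(5.53) = 40.37 + 30.58 + 4.15 = 75.10
Eq. 2: 1.3(29.90) + 1.4(5.53) + 0.7(17.99) = 59.21
Eq. 3: 1.35(29.90) = 40.37
Eq. 4: 1.35(29.90) + 1.6(8.59) + 0.75(17.99) + 0.75(5.53) = 40.37 + 13.74 + 13.49 + 4.15 = 71.75
Eq. 5: 1.0(29.90) - 1.6(8.59) = 29.90 - 13.74 = 16.16
Maximum is from combination 1.

75.10 kN/m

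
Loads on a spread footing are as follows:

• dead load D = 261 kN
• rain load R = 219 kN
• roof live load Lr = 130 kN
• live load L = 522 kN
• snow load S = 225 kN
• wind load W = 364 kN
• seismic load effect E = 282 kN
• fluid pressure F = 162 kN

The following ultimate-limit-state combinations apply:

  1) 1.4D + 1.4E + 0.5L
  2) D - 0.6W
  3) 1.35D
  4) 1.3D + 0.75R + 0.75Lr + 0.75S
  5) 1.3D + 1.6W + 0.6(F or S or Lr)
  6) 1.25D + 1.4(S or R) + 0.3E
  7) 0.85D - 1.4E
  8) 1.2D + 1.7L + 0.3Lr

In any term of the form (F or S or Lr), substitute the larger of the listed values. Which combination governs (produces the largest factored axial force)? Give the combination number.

(F or S or Lr) → S = 225 kN; (S or R) → S = 225 kN.
1) 1.4(261) + 1.4(282) + 0.5(522) = 365.4 + 394.8 + 261.0 = 1021.2
2) 1.0(261) - 0.6(364) = 261.0 - 218.4 = 42.6
3) 1.35(261) = 352.4
4) 1.3(261) + 0.75(219) + 0.75(130) + 0.75(225) = 769.8
5) 1.3(261) + 1.6(364) + 0.6(225) = 339.3 + 582.4 + 135.0 = 1056.7
6) 1.25(261) + 1.4(225) + 0.3(282) = 326.3 + 315.0 + 84.6 = 725.9
7) 0.85(261) - 1.4(282) = -173.0
8) 1.2(261) + 1.7(522) + 0.3(130) = 313.2 + 887.4 + 39.0 = 1239.6
The largest value is 1239.6 kN from combination 8.

Combination 8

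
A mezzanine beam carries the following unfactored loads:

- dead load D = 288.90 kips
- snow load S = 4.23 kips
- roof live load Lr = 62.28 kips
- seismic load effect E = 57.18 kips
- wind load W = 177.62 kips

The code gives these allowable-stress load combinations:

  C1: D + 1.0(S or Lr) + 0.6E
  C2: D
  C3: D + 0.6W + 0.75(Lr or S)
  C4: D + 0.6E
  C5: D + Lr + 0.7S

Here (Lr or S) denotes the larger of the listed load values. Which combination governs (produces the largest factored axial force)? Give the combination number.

Combination 3

(S or Lr) → Lr = 62.28 kips; (Lr or S) → Lr = 62.28 kips.
C1: 1.0(288.90) + 1.0(62.28) + 0.6(57.18) = 288.90 + 62.28 + 34.31 = 385.49
C2: 1.0(288.90) = 288.90
C3: 1.0(288.90) + 0.6(177.62) + 0.75(62.28) = 288.90 + 106.57 + 46.71 = 442.18
C4: 1.0(288.90) + 0.6(57.18) = 288.90 + 34.31 = 323.21
C5: 1.0(288.90) + 1.0(62.28) + 0.7(4.23) = 288.90 + 62.28 + 2.96 = 354.14
The largest value is 442.18 kips from combination 3.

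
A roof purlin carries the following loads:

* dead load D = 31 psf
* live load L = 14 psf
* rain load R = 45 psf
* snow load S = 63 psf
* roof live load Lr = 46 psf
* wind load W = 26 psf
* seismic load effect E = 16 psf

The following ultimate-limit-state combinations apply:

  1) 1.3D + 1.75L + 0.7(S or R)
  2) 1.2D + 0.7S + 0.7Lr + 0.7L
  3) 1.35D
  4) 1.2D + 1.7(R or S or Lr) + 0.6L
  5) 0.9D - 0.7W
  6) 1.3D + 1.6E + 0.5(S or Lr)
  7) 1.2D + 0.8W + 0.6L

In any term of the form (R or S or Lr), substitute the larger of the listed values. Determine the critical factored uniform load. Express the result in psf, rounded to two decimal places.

(S or R) → S = 63 psf; (R or S or Lr) → S = 63 psf; (S or Lr) → S = 63 psf.
1) 1.3(31) + 1.75(14) + 0.7(63) = 40.30 + 24.50 + 44.10 = 108.90
2) 1.2(31) + 0.7(63) + 0.7(46) + 0.7(14) = 37.20 + 44.10 + 32.20 + 9.80 = 123.30
3) 1.35(31) = 41.85
4) 1.2(31) + 1.7(63) + 0.6(14) = 37.20 + 107.10 + 8.40 = 152.70
5) 0.9(31) - 0.7(26) = 27.90 - 18.20 = 9.70
6) 1.3(31) + 1.6(16) + 0.5(63) = 40.30 + 25.60 + 31.50 = 97.40
7) 1.2(31) + 0.8(26) + 0.6(14) = 37.20 + 20.80 + 8.40 = 66.40
Maximum is from combination 4.

152.70 psf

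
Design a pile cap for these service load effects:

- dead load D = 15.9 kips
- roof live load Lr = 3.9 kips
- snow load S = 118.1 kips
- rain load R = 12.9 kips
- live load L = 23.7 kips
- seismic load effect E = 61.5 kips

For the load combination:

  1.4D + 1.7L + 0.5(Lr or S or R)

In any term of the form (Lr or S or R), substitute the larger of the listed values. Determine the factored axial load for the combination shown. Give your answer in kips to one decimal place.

121.6 kips

(Lr or S or R) → S = 118.1 kips.
1.4(15.9) + 1.7(23.7) + 0.5(118.1) = 121.6
P_u = 121.6 kips.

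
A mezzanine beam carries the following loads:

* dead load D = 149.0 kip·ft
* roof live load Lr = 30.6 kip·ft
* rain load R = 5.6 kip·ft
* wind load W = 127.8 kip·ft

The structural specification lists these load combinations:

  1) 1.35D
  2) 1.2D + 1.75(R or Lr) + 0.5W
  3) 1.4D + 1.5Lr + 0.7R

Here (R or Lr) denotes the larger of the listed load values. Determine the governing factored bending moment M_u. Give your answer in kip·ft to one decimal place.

296.3 kip·ft

(R or Lr) → Lr = 30.6 kip·ft.
1) 1.35(149.0) = 201.2
2) 1.2(149.0) + 1.75(30.6) + 0.5(127.8) = 296.3
3) 1.4(149.0) + 1.5(30.6) + 0.7(5.6) = 258.4
The controlling combination is 2, giving 296.3 kip·ft.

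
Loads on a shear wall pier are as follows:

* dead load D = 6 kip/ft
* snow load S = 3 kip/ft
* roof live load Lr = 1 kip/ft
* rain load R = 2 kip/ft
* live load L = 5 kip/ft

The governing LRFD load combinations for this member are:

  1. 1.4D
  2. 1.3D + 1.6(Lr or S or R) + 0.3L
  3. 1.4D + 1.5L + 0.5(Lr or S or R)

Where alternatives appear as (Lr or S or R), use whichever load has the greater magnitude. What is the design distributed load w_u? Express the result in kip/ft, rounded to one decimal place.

17.4 kip/ft

(Lr or S or R) → S = 3 kip/ft.
1. 1.4(6) = 8.4
2. 1.3(6) + 1.6(3) + 0.3(5) = 7.8 + 4.8 + 1.5 = 14.1
3. 1.4(6) + 1.5(5) + 0.5(3) = 8.4 + 7.5 + 1.5 = 17.4
Combination 3 governs: w_u = 17.4 kip/ft.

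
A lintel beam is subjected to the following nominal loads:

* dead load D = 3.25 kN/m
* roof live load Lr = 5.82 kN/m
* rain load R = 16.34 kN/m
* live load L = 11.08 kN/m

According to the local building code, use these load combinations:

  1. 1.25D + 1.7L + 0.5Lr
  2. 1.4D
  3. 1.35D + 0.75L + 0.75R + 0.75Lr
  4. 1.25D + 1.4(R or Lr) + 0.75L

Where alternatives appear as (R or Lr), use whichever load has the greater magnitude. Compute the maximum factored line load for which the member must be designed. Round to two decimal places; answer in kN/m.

35.25 kN/m

(R or Lr) → R = 16.34 kN/m.
1. 1.25(3.25) + 1.7(11.08) + 0.5(5.82) = 4.06 + 18.84 + 2.91 = 25.81
2. 1.4(3.25) = 4.55
3. 1.35(3.25) + 0.75(11.08) + 0.75(16.34) + 0.75(5.82) = 29.32
4. 1.25(3.25) + 1.4(16.34) + 0.75(11.08) = 4.06 + 22.88 + 8.31 = 35.25
Combination 4 governs: w_u = 35.25 kN/m.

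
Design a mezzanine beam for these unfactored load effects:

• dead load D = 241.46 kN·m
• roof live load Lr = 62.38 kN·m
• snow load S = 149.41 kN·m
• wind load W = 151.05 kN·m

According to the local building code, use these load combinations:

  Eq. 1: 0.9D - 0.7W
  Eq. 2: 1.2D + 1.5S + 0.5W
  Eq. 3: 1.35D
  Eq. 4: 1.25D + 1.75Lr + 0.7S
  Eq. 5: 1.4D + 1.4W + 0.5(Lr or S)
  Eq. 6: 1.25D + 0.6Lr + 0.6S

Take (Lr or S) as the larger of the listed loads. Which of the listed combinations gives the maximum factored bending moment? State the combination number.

(Lr or S) → S = 149.41 kN·m.
Eq. 1: 0.9(241.46) - 0.7(151.05) = 111.58
Eq. 2: 1.2(241.46) + 1.5(149.41) + 0.5(151.05) = 589.39
Eq. 3: 1.35(241.46) = 325.97
Eq. 4: 1.25(241.46) + 1.75(62.38) + 0.7(149.41) = 515.58
Eq. 5: 1.4(241.46) + 1.4(151.05) + 0.5(149.41) = 624.22
Eq. 6: 1.25(241.46) + 0.6(62.38) + 0.6(149.41) = 428.90
The largest value is 624.22 kN·m from combination 5.

Combination 5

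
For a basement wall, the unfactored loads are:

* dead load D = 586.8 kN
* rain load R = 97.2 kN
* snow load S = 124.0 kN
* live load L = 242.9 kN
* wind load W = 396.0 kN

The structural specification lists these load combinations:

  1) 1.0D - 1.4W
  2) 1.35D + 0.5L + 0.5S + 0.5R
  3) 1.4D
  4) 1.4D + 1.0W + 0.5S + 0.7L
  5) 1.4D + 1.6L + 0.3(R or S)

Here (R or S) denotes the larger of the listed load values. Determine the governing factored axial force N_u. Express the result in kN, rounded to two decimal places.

(R or S) → S = 124.0 kN.
1) 1.0(586.8) - 1.4(396.0) = 586.80 - 554.40 = 32.40
2) 1.35(586.8) + 0.5(242.9) + 0.5(124.0) + 0.5(97.2) = 792.18 + 121.45 + 62.00 + 48.60 = 1024.23
3) 1.4(586.8) = 821.52
4) 1.4(586.8) + 1.0(396.0) + 0.5(124.0) + 0.7(242.9) = 821.52 + 396.00 + 62.00 + 170.03 = 1449.55
5) 1.4(586.8) + 1.6(242.9) + 0.3(124.0) = 821.52 + 388.64 + 37.20 = 1247.36
Maximum is from combination 4.

1449.55 kN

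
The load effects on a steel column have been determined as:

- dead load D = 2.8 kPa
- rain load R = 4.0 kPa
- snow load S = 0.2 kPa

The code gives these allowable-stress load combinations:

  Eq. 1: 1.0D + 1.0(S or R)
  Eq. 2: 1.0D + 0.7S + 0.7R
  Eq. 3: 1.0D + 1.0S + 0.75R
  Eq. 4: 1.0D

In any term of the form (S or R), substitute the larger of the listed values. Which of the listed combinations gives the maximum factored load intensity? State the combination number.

Combination 1

(S or R) → R = 4.0 kPa.
Eq. 1: 1.0(2.8) + 1.0(4.0) = 2.80 + 4.00 = 6.80
Eq. 2: 1.0(2.8) + 0.7(0.2) + 0.7(4.0) = 2.80 + 0.14 + 2.80 = 5.74
Eq. 3: 1.0(2.8) + 1.0(0.2) + 0.75(4.0) = 2.80 + 0.20 + 3.00 = 6.00
Eq. 4: 1.0(2.8) = 2.80
The largest value is 6.80 kPa from combination 1.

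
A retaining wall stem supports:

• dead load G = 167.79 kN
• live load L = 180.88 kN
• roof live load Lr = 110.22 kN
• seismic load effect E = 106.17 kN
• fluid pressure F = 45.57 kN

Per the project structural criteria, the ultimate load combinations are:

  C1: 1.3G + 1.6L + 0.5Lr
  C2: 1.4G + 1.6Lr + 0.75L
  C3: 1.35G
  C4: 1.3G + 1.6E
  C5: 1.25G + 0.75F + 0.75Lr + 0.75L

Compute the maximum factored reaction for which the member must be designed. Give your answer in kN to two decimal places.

C1: 1.3(167.79) + 1.6(180.88) + 0.5(110.22) = 218.13 + 289.41 + 55.11 = 562.65
C2: 1.4(167.79) + 1.6(110.22) + 0.75(180.88) = 234.91 + 176.35 + 135.66 = 546.92
C3: 1.35(167.79) = 226.52
C4: 1.3(167.79) + 1.6(106.17) = 218.13 + 169.87 = 388.00
C5: 1.25(167.79) + 0.75(45.57) + 0.75(110.22) + 0.75(180.88) = 462.24
Combination 1 governs: V_u = 562.65 kN.

562.65 kN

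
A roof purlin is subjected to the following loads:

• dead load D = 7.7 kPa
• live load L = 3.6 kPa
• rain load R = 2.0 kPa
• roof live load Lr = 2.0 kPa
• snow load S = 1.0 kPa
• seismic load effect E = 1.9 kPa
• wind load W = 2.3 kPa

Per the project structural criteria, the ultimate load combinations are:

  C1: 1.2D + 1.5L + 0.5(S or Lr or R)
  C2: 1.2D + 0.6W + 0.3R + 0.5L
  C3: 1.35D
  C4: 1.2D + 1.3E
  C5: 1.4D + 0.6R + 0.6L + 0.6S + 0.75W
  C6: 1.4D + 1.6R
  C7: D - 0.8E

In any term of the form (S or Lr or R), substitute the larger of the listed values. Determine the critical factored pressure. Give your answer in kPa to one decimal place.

16.5 kPa

(S or Lr or R) → Lr = 2.0 kPa.
C1: 1.2(7.7) + 1.5(3.6) + 0.5(2.0) = 9.2 + 5.4 + 1.0 = 15.6
C2: 1.2(7.7) + 0.6(2.3) + 0.3(2.0) + 0.5(3.6) = 9.2 + 1.4 + 0.6 + 1.8 = 13.0
C3: 1.35(7.7) = 10.4
C4: 1.2(7.7) + 1.3(1.9) = 9.2 + 2.5 = 11.7
C5: 1.4(7.7) + 0.6(2.0) + 0.6(3.6) + 0.6(1.0) + 0.75(2.3) = 10.8 + 1.2 + 2.2 + 0.6 + 1.7 = 16.5
C6: 1.4(7.7) + 1.6(2.0) = 10.8 + 3.2 = 14.0
C7: 1.0(7.7) - 0.8(1.9) = 7.7 - 1.5 = 6.2
Combination 5 governs: p_u = 16.5 kPa.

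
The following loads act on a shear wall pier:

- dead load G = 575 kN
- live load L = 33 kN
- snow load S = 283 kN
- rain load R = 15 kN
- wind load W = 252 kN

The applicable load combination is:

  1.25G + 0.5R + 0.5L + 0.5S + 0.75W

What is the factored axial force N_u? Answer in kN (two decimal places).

1073.25 kN

1.25(575) + 0.5(15) + 0.5(33) + 0.5(283) + 0.75(252) = 718.75 + 7.50 + 16.50 + 141.50 + 189.00 = 1073.25
N_u = 1073.25 kN.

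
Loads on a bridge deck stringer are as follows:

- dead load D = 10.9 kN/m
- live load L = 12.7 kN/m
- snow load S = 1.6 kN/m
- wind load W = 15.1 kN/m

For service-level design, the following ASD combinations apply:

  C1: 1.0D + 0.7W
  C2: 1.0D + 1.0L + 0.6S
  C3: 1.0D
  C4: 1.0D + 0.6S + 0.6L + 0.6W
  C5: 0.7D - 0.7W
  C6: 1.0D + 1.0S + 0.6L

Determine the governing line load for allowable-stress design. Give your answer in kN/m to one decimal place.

28.5 kN/m

C1: 1.0(10.9) + 0.7(15.1) = 10.9 + 10.6 = 21.5
C2: 1.0(10.9) + 1.0(12.7) + 0.6(1.6) = 10.9 + 12.7 + 1.0 = 24.6
C3: 1.0(10.9) = 10.9
C4: 1.0(10.9) + 0.6(1.6) + 0.6(12.7) + 0.6(15.1) = 28.5
C5: 0.7(10.9) - 0.7(15.1) = -2.9
C6: 1.0(10.9) + 1.0(1.6) + 0.6(12.7) = 10.9 + 1.6 + 7.6 = 20.1
Maximum is from combination 4.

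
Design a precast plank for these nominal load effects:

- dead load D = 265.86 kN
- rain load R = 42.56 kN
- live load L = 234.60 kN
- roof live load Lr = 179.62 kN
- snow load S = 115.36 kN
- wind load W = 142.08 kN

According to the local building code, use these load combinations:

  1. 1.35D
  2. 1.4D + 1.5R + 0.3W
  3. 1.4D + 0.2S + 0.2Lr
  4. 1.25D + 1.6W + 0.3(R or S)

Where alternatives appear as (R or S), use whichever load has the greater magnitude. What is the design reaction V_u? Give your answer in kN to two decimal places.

(R or S) → S = 115.36 kN.
1. 1.35(265.86) = 358.91
2. 1.4(265.86) + 1.5(42.56) + 0.3(142.08) = 478.67
3. 1.4(265.86) + 0.2(115.36) + 0.2(179.62) = 431.20
4. 1.25(265.86) + 1.6(142.08) + 0.3(115.36) = 594.26
Maximum is from combination 4.

594.26 kN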